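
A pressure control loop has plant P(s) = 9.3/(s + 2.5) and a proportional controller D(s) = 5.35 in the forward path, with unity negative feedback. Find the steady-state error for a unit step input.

The loop is type 0. Static position error constant K_pos = D(0)·P(0) = 5.35·3.72 = 19.9.
Steady-state error to a unit step: e_ss = 1/(1+K_pos) = 1/20.9 = 0.0478.

0.0478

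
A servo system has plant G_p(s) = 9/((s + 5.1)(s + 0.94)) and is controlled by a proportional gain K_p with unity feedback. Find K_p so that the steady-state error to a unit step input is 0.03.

For a type-0 loop with proportional control, e_ss = 1/(1 + K_p·G_p(0)).
G_p(0) = 1.877. Require 1/(1 + K_p·1.877) = 0.03, so 1 + 1.877·K_p = 33.33.
K_p = (33.33 − 1)/1.877 = 17.2.

K_p = 17.2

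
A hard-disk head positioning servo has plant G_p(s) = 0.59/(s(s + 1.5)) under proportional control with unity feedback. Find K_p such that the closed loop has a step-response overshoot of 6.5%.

From %OS = 100·exp(−πζ/√(1−ζ²)) = 6.5%, ζ = −ln(0.065)/√(π²+ln²(0.065)) = 0.6564.
Characteristic equation s² + 1.5s + 0.59K_p = 0 gives ζ = 1.5/(2√(0.59K_p)).
Setting ζ = 0.6564: √(0.59K_p) = 1.5/(2·0.6564) = 1.143, so K_p = 1.306/0.59 = 2.21.

K_p = 2.21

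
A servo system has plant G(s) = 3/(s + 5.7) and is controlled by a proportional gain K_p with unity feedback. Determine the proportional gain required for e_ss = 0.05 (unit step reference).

The loop is type 0, so e_ss(step) = 1/(1 + K_pos) with K_pos = K_p·G(0).
G(0) = 0.5263. Require 1/(1 + K_p·0.5263) = 0.05, so 1 + 0.5263·K_p = 20.
K_p = (20 − 1)/0.5263 = 36.1.

K_p = 36.1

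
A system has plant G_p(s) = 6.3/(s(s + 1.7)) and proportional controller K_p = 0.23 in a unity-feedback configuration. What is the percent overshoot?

Closed-loop characteristic equation: s² + 1.7s + 1.449 = 0, so ω_n = 1.204 rad/s and ζ = 1.7/(2·1.204) = 0.7061.
%OS = 100·exp(−πζ/√(1−ζ²)) = 100·exp(−π·0.7061/√0.5014) = 4.36%.

4.36%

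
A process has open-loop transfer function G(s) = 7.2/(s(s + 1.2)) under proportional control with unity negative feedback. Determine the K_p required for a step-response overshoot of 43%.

K_p = 0.743

From %OS = 100·exp(−πζ/√(1−ζ²)) = 43%, ζ = −ln(0.43)/√(π²+ln²(0.43)) = 0.2594.
Characteristic equation s² + 1.2s + 7.2K_p = 0 gives ζ = 1.2/(2√(7.2K_p)).
Setting ζ = 0.2594: √(7.2K_p) = 1.2/(2·0.2594) = 2.313, so K_p = 5.348/7.2 = 0.743.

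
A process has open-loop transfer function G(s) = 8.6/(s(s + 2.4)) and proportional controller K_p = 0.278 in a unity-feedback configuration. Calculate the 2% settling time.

The closed-loop denominator s² + 2.4s + 2.391 gives ω_n = √2.391 = 1.546 and ζ = 2.4/(2ω_n) = 0.7761.
2% settling time T_s ≈ 4/(ζω_n) = 4/1.2 = 3.33 s.

T_s ≈ 3.33 s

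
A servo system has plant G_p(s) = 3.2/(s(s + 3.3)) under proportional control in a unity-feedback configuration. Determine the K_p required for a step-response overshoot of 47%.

K_p = 15.6

From %OS = 100·exp(−πζ/√(1−ζ²)) = 47%, ζ = −ln(0.47)/√(π²+ln²(0.47)) = 0.2337.
Characteristic equation s² + 3.3s + 3.2K_p = 0 gives ζ = 3.3/(2√(3.2K_p)).
Setting ζ = 0.2337: √(3.2K_p) = 3.3/(2·0.2337) = 7.061, so K_p = 49.86/3.2 = 15.6.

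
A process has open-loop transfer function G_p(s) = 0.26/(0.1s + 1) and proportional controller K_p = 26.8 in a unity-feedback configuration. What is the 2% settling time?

Closed loop: T(s) = K_p·G_p/(1+K_p·G_p) = 6.968/(0.1s + 1 + 6.968), with pole at s = −(1 + 6.968)/0.1 = −79.68.
τ = 1/79.68 = 0.01255 s, so 2% settling time ≈ 4τ = 0.0502 s.

T_s ≈ 0.0502 s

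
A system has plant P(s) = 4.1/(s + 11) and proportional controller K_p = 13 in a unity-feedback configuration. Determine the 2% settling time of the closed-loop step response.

Closed-loop transfer function: T(s) = K_p·P(s)/(1 + K_p·P(s)) = 53.3/(s + 11 + 53.3) = 53.3/(s + 64.3).
Time constant τ = 1/64.3 = 0.01555 s, so the 2% settling time is about 4τ = 0.0622 s.

T_s ≈ 0.0622 s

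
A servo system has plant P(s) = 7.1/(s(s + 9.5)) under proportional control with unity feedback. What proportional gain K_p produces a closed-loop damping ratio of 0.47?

Closed-loop characteristic equation: s² + 9.5s + K_p·7.1 = 0.
So ω_n = √(7.1K_p) and 2ζω_n = 9.5, giving ζ = 9.5/(2√(7.1K_p)).
Setting ζ = 0.47: √(7.1K_p) = 9.5/(2·0.47) = 10.11, so K_p = 102.1/7.1 = 14.4.

K_p = 14.4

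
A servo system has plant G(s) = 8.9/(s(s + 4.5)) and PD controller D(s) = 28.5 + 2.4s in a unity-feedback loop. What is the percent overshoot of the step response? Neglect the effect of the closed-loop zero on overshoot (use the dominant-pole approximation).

Forward path: (28.5 + 2.4s)·8.9/(s(s+4.5)). The closed-loop characteristic equation is s² + (4.5 + 8.9·2.4)s + 8.9·28.5 = 0.
That is s² + 25.86s + 253.7 = 0, so ω_n = 15.93 rad/s and ζ = 25.86/(2·15.93) = 0.8119.
%OS = 100·exp(−πζ/√(1−ζ²)) = 1.27%.

1.27%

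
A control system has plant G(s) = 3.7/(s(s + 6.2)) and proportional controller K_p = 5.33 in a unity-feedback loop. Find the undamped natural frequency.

ω_n = 4.44 rad/s

1 + K_p·G(s) = 0 gives s² + 6.2s + 19.72 = 0.
So ω_n² = 19.72 ⇒ ω_n = 4.441 rad/s, and ζ = 6.2/(2ω_n) = 0.698.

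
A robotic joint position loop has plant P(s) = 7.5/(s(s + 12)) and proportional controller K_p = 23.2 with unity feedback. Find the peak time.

T_p = 0.267 s

Closed-loop characteristic equation: s² + 12s + 174 = 0, so ω_n = 13.19 rad/s and ζ = 12/(2·13.19) = 0.4549.
Damped frequency ω_d = ω_n√(1−ζ²) = 11.75 rad/s, so peak time T_p = π/ω_d = 0.267 s.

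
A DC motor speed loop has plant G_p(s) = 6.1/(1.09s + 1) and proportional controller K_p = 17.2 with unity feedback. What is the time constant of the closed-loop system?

τ = 0.0103 s

Closed loop: T(s) = K_p·G_p/(1+K_p·G_p) = 104.9/(1.09s + 1 + 104.9), with pole at s = −(1 + 104.9)/1.09 = −97.17.
Closed-loop time constant τ = 1/97.17 = 0.0103 s.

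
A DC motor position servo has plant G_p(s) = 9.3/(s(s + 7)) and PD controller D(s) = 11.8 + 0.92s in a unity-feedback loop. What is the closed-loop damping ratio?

ζ = 0.742

Forward path: (11.8 + 0.92s)·9.3/(s(s+7)). The closed-loop characteristic equation is s² + (7 + 9.3·0.92)s + 9.3·11.8 = 0.
That is s² + 15.56s + 109.7 = 0, so ω_n = 10.48 rad/s and ζ = 15.56/(2·10.48) = 0.7425.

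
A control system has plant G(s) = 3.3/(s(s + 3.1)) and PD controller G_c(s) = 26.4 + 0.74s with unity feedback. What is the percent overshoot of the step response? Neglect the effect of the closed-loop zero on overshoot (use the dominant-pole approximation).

Forward path: (26.4 + 0.74s)·3.3/(s(s+3.1)). The closed-loop characteristic equation is s² + (3.1 + 3.3·0.74)s + 3.3·26.4 = 0.
That is s² + 5.542s + 87.12 = 0, so ω_n = 9.334 rad/s and ζ = 5.542/(2·9.334) = 0.2969.
%OS = 100·exp(−πζ/√(1−ζ²)) = 37.7%.

37.7%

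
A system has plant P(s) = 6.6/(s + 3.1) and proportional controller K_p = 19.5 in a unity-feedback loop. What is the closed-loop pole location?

Closed-loop transfer function: T(s) = K_p·P(s)/(1 + K_p·P(s)) = 128.7/(s + 3.1 + 128.7) = 128.7/(s + 131.8).
The closed-loop pole is at s = −131.8.

s = -131.8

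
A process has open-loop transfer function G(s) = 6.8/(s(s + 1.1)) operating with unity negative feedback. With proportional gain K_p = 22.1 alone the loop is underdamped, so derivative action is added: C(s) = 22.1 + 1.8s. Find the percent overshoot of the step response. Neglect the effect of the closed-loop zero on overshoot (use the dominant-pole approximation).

13%

Forward path: (22.1 + 1.8s)·6.8/(s(s+1.1)). The closed-loop characteristic equation is s² + (1.1 + 6.8·1.8)s + 6.8·22.1 = 0.
That is s² + 13.34s + 150.3 = 0, so ω_n = 12.26 rad/s and ζ = 13.34/(2·12.26) = 0.5441.
%OS = 100·exp(−πζ/√(1−ζ²)) = 13%.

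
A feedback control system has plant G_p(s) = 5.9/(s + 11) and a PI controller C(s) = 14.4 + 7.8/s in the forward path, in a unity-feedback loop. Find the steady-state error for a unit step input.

0

The open loop C(s)G_p(s) has a pole at the origin (type 1), so the static position error constant is infinite and e_ss = 1/(1+∞) = 0.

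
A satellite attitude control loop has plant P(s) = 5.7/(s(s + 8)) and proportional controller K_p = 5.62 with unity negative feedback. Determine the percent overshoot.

4.34%

From 1 + K_pP(s) = 0: s² + 8s + 32.03 = 0 ⇒ ω_n = 5.66, ζ = 0.7067.
%OS = 100·exp(−πζ/√(1−ζ²)) = 100·exp(−π·0.7067/√0.5005) = 4.34%.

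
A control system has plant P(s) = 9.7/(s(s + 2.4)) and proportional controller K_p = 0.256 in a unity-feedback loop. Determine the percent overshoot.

Closed-loop characteristic equation: s² + 2.4s + 2.483 = 0, so ω_n = 1.576 rad/s and ζ = 2.4/(2·1.576) = 0.7615.
%OS = 100·exp(−πζ/√(1−ζ²)) = 100·exp(−π·0.7615/√0.4201) = 2.49%.

2.49%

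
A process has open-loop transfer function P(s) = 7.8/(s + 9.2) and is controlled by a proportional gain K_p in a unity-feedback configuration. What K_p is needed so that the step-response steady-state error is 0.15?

Steady-state error for a unit step on this type-0 loop is 1/(1 + K_p·P(0)).
P(0) = 0.8478. Require 1/(1 + K_p·0.8478) = 0.15, so 1 + 0.8478·K_p = 6.667.
K_p = (6.667 − 1)/0.8478 = 6.68.

K_p = 6.68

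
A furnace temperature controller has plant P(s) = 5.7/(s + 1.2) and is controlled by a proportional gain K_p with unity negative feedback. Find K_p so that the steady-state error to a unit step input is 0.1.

K_p = 1.89

Steady-state error for a unit step on this type-0 loop is 1/(1 + K_p·P(0)).
P(0) = 4.75. Require 1/(1 + K_p·4.75) = 0.1, so 1 + 4.75·K_p = 10.
K_p = (10 − 1)/4.75 = 1.89.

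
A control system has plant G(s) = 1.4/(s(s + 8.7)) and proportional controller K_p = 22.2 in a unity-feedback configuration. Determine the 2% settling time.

The closed-loop denominator s² + 8.7s + 31.08 gives ω_n = √31.08 = 5.575 and ζ = 8.7/(2ω_n) = 0.7803.
2% settling time T_s ≈ 4/(ζω_n) = 4/4.35 = 0.92 s.

T_s ≈ 0.92 s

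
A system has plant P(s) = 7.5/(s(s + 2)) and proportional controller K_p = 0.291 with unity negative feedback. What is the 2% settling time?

From 1 + K_pP(s) = 0: s² + 2s + 2.182 = 0 ⇒ ω_n = 1.477, ζ = 0.6769.
2% settling time T_s ≈ 4/(ζω_n) = 4/1 = 4 s.

T_s ≈ 4 s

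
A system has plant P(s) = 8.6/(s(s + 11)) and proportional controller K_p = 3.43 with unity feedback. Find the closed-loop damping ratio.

ζ = 1.01

1 + K_p·P(s) = 0 gives s² + 11s + 29.5 = 0.
So ω_n² = 29.5 ⇒ ω_n = 5.431 rad/s, and ζ = 11/(2ω_n) = 1.01.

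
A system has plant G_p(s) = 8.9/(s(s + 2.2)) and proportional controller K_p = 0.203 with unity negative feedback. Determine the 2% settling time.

T_s ≈ 3.64 s

From 1 + K_pG_p(s) = 0: s² + 2.2s + 1.807 = 0 ⇒ ω_n = 1.344, ζ = 0.8184.
2% settling time T_s ≈ 4/(ζω_n) = 4/1.1 = 3.64 s.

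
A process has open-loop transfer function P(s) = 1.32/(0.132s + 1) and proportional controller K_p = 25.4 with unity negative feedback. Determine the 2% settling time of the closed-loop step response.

T_s ≈ 0.0153 s

Closed loop: T(s) = K_p·P/(1+K_p·P) = 33.53/(0.132s + 1 + 33.53), with pole at s = −(1 + 33.53)/0.132 = −261.6.
τ = 1/261.6 = 0.003823 s, so 2% settling time ≈ 4τ = 0.0153 s.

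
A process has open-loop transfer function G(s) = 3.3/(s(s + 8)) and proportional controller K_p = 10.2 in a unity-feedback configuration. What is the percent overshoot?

The closed-loop denominator s² + 8s + 33.66 gives ω_n = √33.66 = 5.802 and ζ = 8/(2ω_n) = 0.6895.
%OS = 100·exp(−πζ/√(1−ζ²)) = 100·exp(−π·0.6895/√0.5247) = 5.03%.

5.03%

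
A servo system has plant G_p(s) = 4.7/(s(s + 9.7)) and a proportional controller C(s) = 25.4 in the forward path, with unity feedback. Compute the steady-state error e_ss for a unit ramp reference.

The loop has one pole at the origin (type 1). Velocity error constant K_v = lim_{s→0} s·C(s)G_p(s) = 25.4·4.7/9.7 = 12.31.
Steady-state error to a unit ramp: e_ss = 1/K_v = 0.0813.

0.0813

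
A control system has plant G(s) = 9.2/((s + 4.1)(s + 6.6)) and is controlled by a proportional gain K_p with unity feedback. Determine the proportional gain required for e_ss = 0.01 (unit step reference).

The loop is type 0, so e_ss(step) = 1/(1 + K_pos) with K_pos = K_p·G(0).
G(0) = 0.34. Require 1/(1 + K_p·0.34) = 0.01, so 1 + 0.34·K_p = 100.
K_p = (100 − 1)/0.34 = 291.

K_p = 291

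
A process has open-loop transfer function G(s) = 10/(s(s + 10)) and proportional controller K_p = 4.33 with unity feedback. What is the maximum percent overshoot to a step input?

From 1 + K_pG(s) = 0: s² + 10s + 43.3 = 0 ⇒ ω_n = 6.58, ζ = 0.7598.
%OS = 100·exp(−πζ/√(1−ζ²)) = 100·exp(−π·0.7598/√0.4226) = 2.54%.

2.54%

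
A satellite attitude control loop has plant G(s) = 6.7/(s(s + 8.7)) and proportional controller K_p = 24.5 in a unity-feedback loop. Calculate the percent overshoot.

32.2%

The closed-loop denominator s² + 8.7s + 164.2 gives ω_n = √164.2 = 12.81 and ζ = 8.7/(2ω_n) = 0.3395.
%OS = 100·exp(−πζ/√(1−ζ²)) = 100·exp(−π·0.3395/√0.8847) = 32.2%.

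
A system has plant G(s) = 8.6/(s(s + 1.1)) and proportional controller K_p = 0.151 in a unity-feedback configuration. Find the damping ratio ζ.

ζ = 0.483

1 + K_p·G(s) = 0 gives s² + 1.1s + 1.299 = 0.
So ω_n² = 1.299 ⇒ ω_n = 1.14 rad/s, and ζ = 1.1/(2ω_n) = 0.483.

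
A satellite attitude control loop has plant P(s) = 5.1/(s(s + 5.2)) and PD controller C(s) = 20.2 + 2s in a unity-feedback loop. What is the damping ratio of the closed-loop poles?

Forward path: (20.2 + 2s)·5.1/(s(s+5.2)). The closed-loop characteristic equation is s² + (5.2 + 5.1·2)s + 5.1·20.2 = 0.
That is s² + 15.4s + 103 = 0, so ω_n = 10.15 rad/s and ζ = 15.4/(2·10.15) = 0.7586.

ζ = 0.759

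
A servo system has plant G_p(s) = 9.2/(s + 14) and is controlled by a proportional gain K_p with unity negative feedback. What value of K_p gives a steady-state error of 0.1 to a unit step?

Steady-state error for a unit step on this type-0 loop is 1/(1 + K_p·G_p(0)).
G_p(0) = 0.6571. Require 1/(1 + K_p·0.6571) = 0.1, so 1 + 0.6571·K_p = 10.
K_p = (10 − 1)/0.6571 = 13.7.

K_p = 13.7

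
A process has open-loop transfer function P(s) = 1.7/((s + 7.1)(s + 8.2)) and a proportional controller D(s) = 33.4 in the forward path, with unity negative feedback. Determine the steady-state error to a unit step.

The loop is type 0. Static position error constant K_pos = D(0)·P(0) = 33.4·0.0292 = 0.9753.
Steady-state error to a unit step: e_ss = 1/(1+K_pos) = 1/1.975 = 0.506.

0.506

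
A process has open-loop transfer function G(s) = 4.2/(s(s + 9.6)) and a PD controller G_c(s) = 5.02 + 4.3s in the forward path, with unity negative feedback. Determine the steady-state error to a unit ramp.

The loop has one pole at the origin (type 1). Velocity error constant K_v = lim_{s→0} s·G_c(s)G(s) = 5.02·4.2/9.6 = 2.196.
Steady-state error to a unit ramp: e_ss = 1/K_v = 0.455.

0.455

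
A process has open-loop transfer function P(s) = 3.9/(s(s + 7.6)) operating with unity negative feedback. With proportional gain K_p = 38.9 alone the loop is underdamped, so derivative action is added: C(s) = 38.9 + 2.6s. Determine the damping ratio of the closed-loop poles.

ζ = 0.72

Forward path: (38.9 + 2.6s)·3.9/(s(s+7.6)). The closed-loop characteristic equation is s² + (7.6 + 3.9·2.6)s + 3.9·38.9 = 0.
That is s² + 17.74s + 151.7 = 0, so ω_n = 12.32 rad/s and ζ = 17.74/(2·12.32) = 0.7201.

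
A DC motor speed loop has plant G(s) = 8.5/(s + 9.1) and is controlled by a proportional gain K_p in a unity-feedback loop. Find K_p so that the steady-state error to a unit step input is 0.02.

K_p = 52.5

For a type-0 loop with proportional control, e_ss = 1/(1 + K_p·G(0)).
G(0) = 0.9341. Require 1/(1 + K_p·0.9341) = 0.02, so 1 + 0.9341·K_p = 50.
K_p = (50 − 1)/0.9341 = 52.5.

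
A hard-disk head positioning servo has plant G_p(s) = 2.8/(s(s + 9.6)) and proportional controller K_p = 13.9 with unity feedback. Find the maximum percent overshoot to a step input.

From 1 + K_pG_p(s) = 0: s² + 9.6s + 38.92 = 0 ⇒ ω_n = 6.239, ζ = 0.7694.
%OS = 100·exp(−πζ/√(1−ζ²)) = 100·exp(−π·0.7694/√0.408) = 2.27%.

2.27%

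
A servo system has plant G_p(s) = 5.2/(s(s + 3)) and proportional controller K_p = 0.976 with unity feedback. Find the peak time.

The closed-loop denominator s² + 3s + 5.075 gives ω_n = √5.075 = 2.253 and ζ = 3/(2ω_n) = 0.6658.
Damped frequency ω_d = ω_n√(1−ζ²) = 1.681 rad/s, so peak time T_p = π/ω_d = 1.87 s.

T_p = 1.87 s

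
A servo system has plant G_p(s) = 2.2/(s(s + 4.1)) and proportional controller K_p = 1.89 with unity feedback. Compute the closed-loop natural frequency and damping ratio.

1 + K_p·G_p(s) = 0 gives s² + 4.1s + 4.158 = 0.
So ω_n² = 4.158 ⇒ ω_n = 2.039 rad/s, and ζ = 4.1/(2ω_n) = 1.01.

ω_n = 2.04 rad/s, ζ = 1.01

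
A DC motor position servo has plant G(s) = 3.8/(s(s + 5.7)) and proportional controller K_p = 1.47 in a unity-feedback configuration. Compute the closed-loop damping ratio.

1 + K_p·G(s) = 0 gives s² + 5.7s + 5.586 = 0.
So ω_n² = 5.586 ⇒ ω_n = 2.363 rad/s, and ζ = 5.7/(2ω_n) = 1.21.

ζ = 1.21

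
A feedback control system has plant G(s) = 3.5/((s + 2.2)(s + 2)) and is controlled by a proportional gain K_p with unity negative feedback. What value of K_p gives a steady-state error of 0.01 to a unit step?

The loop is type 0, so e_ss(step) = 1/(1 + K_pos) with K_pos = K_p·G(0).
G(0) = 0.7955. Require 1/(1 + K_p·0.7955) = 0.01, so 1 + 0.7955·K_p = 100.
K_p = (100 − 1)/0.7955 = 124.

K_p = 124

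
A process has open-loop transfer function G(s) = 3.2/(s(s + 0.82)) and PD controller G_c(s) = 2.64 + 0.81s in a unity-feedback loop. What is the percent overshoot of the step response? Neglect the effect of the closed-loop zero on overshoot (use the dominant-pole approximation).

10.3%

Forward path: (2.64 + 0.81s)·3.2/(s(s+0.82)). The closed-loop characteristic equation is s² + (0.82 + 3.2·0.81)s + 3.2·2.64 = 0.
That is s² + 3.412s + 8.448 = 0, so ω_n = 2.907 rad/s and ζ = 3.412/(2·2.907) = 0.587.
%OS = 100·exp(−πζ/√(1−ζ²)) = 10.3%.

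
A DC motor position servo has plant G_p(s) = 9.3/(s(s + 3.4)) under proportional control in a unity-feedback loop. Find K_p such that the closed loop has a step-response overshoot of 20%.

From %OS = 100·exp(−πζ/√(1−ζ²)) = 20%, ζ = −ln(0.2)/√(π²+ln²(0.2)) = 0.4559.
Characteristic equation s² + 3.4s + 9.3K_p = 0 gives ζ = 3.4/(2√(9.3K_p)).
Setting ζ = 0.4559: √(9.3K_p) = 3.4/(2·0.4559) = 3.728, so K_p = 13.9/9.3 = 1.49.

K_p = 1.49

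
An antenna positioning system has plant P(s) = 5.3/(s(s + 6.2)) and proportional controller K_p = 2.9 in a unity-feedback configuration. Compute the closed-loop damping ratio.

ζ = 0.791

1 + K_p·P(s) = 0 gives s² + 6.2s + 15.37 = 0.
Matching s² + 2ζω_n s + ω_n²: ω_n = √15.37 = 3.92 rad/s and 2ζω_n = 6.2, so ζ = 6.2/(2·3.92) = 0.791.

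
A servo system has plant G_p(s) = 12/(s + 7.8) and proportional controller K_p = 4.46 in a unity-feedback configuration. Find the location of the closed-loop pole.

Closed-loop transfer function: T(s) = K_p·G_p(s)/(1 + K_p·G_p(s)) = 53.52/(s + 7.8 + 53.52) = 53.52/(s + 61.32).
The closed-loop pole is at s = −61.32.

s = -61.32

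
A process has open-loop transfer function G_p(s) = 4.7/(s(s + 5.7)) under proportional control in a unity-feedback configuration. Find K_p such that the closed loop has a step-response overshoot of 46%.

From %OS = 100·exp(−πζ/√(1−ζ²)) = 46%, ζ = −ln(0.46)/√(π²+ln²(0.46)) = 0.24.
Characteristic equation s² + 5.7s + 4.7K_p = 0 gives ζ = 5.7/(2√(4.7K_p)).
Setting ζ = 0.24: √(4.7K_p) = 5.7/(2·0.24) = 11.88, so K_p = 141.1/4.7 = 30.

K_p = 30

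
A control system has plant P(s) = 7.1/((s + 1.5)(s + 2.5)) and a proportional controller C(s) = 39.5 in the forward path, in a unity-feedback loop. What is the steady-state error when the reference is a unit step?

0.0132

The loop is type 0. Static position error constant K_pos = C(0)·P(0) = 39.5·1.893 = 74.79.
Steady-state error to a unit step: e_ss = 1/(1+K_pos) = 1/75.79 = 0.0132.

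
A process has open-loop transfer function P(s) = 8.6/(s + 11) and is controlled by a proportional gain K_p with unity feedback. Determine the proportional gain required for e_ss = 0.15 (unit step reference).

K_p = 7.25

Steady-state error for a unit step on this type-0 loop is 1/(1 + K_p·P(0)).
P(0) = 0.7818. Require 1/(1 + K_p·0.7818) = 0.15, so 1 + 0.7818·K_p = 6.667.
K_p = (6.667 − 1)/0.7818 = 7.25.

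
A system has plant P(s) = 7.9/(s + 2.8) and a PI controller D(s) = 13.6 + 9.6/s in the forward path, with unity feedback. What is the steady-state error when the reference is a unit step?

0

The open loop D(s)P(s) has a pole at the origin (type 1), so the static position error constant is infinite and e_ss = 1/(1+∞) = 0.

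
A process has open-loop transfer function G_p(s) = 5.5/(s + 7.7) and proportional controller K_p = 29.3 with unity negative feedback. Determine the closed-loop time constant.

τ = 0.00592 s

Closed-loop transfer function: T(s) = K_p·G_p(s)/(1 + K_p·G_p(s)) = 161.2/(s + 7.7 + 161.2) = 161.2/(s + 168.8).
Time constant τ = 1/168.8 = 0.00592 s.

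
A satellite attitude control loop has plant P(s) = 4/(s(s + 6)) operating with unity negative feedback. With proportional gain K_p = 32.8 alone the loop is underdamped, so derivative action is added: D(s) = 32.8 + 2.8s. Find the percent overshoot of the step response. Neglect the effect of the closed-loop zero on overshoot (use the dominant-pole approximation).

2.81%

Forward path: (32.8 + 2.8s)·4/(s(s+6)). The closed-loop characteristic equation is s² + (6 + 4·2.8)s + 4·32.8 = 0.
That is s² + 17.2s + 131.2 = 0, so ω_n = 11.45 rad/s and ζ = 17.2/(2·11.45) = 0.7508.
%OS = 100·exp(−πζ/√(1−ζ²)) = 2.81%.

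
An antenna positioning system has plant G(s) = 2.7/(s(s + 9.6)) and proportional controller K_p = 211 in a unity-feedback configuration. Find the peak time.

The closed-loop denominator s² + 9.6s + 569.7 gives ω_n = √569.7 = 23.87 and ζ = 9.6/(2ω_n) = 0.2011.
Damped frequency ω_d = ω_n√(1−ζ²) = 23.38 rad/s, so peak time T_p = π/ω_d = 0.134 s.

T_p = 0.134 s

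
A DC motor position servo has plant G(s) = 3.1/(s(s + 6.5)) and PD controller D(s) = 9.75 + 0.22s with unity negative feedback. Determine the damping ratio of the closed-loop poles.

Forward path: (9.75 + 0.22s)·3.1/(s(s+6.5)). The closed-loop characteristic equation is s² + (6.5 + 3.1·0.22)s + 3.1·9.75 = 0.
That is s² + 7.182s + 30.23 = 0, so ω_n = 5.498 rad/s and ζ = 7.182/(2·5.498) = 0.6532.

ζ = 0.653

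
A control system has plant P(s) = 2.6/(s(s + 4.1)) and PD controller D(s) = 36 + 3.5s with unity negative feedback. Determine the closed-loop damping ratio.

Forward path: (36 + 3.5s)·2.6/(s(s+4.1)). The closed-loop characteristic equation is s² + (4.1 + 2.6·3.5)s + 2.6·36 = 0.
That is s² + 13.2s + 93.6 = 0, so ω_n = 9.675 rad/s and ζ = 13.2/(2·9.675) = 0.6822.

ζ = 0.682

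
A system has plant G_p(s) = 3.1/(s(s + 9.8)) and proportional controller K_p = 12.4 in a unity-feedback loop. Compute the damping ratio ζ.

With unity feedback the closed-loop characteristic equation is s² + 9.8s + 12.4·3.1 = s² + 9.8s + 38.44 = 0.
Matching s² + 2ζω_n s + ω_n²: ω_n = √38.44 = 6.2 rad/s and 2ζω_n = 9.8, so ζ = 9.8/(2·6.2) = 0.79.

ζ = 0.79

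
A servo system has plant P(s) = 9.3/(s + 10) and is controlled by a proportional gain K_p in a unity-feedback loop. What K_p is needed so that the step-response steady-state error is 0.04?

For a type-0 loop with proportional control, e_ss = 1/(1 + K_p·P(0)).
P(0) = 0.93. Require 1/(1 + K_p·0.93) = 0.04, so 1 + 0.93·K_p = 25.
K_p = (25 − 1)/0.93 = 25.8.

K_p = 25.8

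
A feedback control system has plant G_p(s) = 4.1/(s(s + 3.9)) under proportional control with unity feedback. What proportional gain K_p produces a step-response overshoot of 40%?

K_p = 11.8

From %OS = 100·exp(−πζ/√(1−ζ²)) = 40%, ζ = −ln(0.4)/√(π²+ln²(0.4)) = 0.28.
Characteristic equation s² + 3.9s + 4.1K_p = 0 gives ζ = 3.9/(2√(4.1K_p)).
Setting ζ = 0.28: √(4.1K_p) = 3.9/(2·0.28) = 6.964, so K_p = 48.5/4.1 = 11.8.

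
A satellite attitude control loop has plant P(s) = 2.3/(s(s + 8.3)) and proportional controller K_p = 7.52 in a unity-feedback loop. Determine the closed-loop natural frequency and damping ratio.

1 + K_p·P(s) = 0 gives s² + 8.3s + 17.3 = 0.
So ω_n² = 17.3 ⇒ ω_n = 4.159 rad/s, and ζ = 8.3/(2ω_n) = 0.998.

ω_n = 4.16 rad/s, ζ = 0.998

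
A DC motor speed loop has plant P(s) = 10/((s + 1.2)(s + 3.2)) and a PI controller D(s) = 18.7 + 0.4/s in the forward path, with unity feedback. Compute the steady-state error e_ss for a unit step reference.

0

The open loop D(s)P(s) has a pole at the origin (type 1), so the static position error constant is infinite and e_ss = 1/(1+∞) = 0.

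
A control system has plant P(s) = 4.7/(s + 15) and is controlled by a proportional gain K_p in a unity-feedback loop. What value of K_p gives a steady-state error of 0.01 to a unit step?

K_p = 316

Steady-state error for a unit step on this type-0 loop is 1/(1 + K_p·P(0)).
P(0) = 0.3133. Require 1/(1 + K_p·0.3133) = 0.01, so 1 + 0.3133·K_p = 100.
K_p = (100 − 1)/0.3133 = 316.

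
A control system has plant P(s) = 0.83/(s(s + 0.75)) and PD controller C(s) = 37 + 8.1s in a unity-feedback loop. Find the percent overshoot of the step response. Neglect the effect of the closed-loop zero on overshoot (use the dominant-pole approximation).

5.68%

Forward path: (37 + 8.1s)·0.83/(s(s+0.75)). The closed-loop characteristic equation is s² + (0.75 + 0.83·8.1)s + 0.83·37 = 0.
That is s² + 7.473s + 30.71 = 0, so ω_n = 5.542 rad/s and ζ = 7.473/(2·5.542) = 0.6743.
%OS = 100·exp(−πζ/√(1−ζ²)) = 5.68%.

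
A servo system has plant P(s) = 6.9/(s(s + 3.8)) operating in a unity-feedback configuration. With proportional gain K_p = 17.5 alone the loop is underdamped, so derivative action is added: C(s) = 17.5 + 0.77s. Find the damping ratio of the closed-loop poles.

ζ = 0.415

Forward path: (17.5 + 0.77s)·6.9/(s(s+3.8)). The closed-loop characteristic equation is s² + (3.8 + 6.9·0.77)s + 6.9·17.5 = 0.
That is s² + 9.113s + 120.8 = 0, so ω_n = 10.99 rad/s and ζ = 9.113/(2·10.99) = 0.4147.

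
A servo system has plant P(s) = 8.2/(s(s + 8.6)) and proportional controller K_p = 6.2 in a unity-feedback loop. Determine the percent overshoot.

Closed-loop characteristic equation: s² + 8.6s + 50.84 = 0, so ω_n = 7.13 rad/s and ζ = 8.6/(2·7.13) = 0.6031.
%OS = 100·exp(−πζ/√(1−ζ²)) = 100·exp(−π·0.6031/√0.6363) = 9.3%.

9.3%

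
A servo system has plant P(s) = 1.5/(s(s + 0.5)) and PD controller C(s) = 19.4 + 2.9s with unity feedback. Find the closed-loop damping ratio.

Forward path: (19.4 + 2.9s)·1.5/(s(s+0.5)). The closed-loop characteristic equation is s² + (0.5 + 1.5·2.9)s + 1.5·19.4 = 0.
That is s² + 4.85s + 29.1 = 0, so ω_n = 5.394 rad/s and ζ = 4.85/(2·5.394) = 0.4495.

ζ = 0.45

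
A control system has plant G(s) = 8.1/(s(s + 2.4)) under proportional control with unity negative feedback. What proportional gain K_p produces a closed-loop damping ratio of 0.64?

K_p = 0.434

Closed-loop characteristic equation: s² + 2.4s + K_p·8.1 = 0.
So ω_n = √(8.1K_p) and 2ζω_n = 2.4, giving ζ = 2.4/(2√(8.1K_p)).
Setting ζ = 0.64: √(8.1K_p) = 2.4/(2·0.64) = 1.875, so K_p = 3.516/8.1 = 0.434.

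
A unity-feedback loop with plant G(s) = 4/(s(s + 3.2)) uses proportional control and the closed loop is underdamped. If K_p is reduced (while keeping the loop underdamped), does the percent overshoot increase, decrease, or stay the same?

ζ = 3.2/(2√(4K_p)) rises as K_p falls; higher damping means less overshoot.

decrease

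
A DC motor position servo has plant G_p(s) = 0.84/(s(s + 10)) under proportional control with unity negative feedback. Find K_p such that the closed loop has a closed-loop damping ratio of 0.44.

K_p = 154

Closed-loop characteristic equation: s² + 10s + K_p·0.84 = 0.
So ω_n = √(0.84K_p) and 2ζω_n = 10, giving ζ = 10/(2√(0.84K_p)).
Setting ζ = 0.44: √(0.84K_p) = 10/(2·0.44) = 11.36, so K_p = 129.1/0.84 = 154.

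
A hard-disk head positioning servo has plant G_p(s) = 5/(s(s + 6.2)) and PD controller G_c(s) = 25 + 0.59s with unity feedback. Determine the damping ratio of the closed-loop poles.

ζ = 0.409

Forward path: (25 + 0.59s)·5/(s(s+6.2)). The closed-loop characteristic equation is s² + (6.2 + 5·0.59)s + 5·25 = 0.
That is s² + 9.15s + 125 = 0, so ω_n = 11.18 rad/s and ζ = 9.15/(2·11.18) = 0.4092.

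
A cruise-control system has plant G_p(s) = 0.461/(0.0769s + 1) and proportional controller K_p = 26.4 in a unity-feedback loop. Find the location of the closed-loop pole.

Closed loop: T(s) = K_p·G_p/(1+K_p·G_p) = 12.17/(0.0769s + 1 + 12.17), with pole at s = −(1 + 12.17)/0.0769 = −171.3.

s = -171.3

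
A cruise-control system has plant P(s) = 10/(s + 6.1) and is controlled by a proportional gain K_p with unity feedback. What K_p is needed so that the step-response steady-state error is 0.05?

Steady-state error for a unit step on this type-0 loop is 1/(1 + K_p·P(0)).
P(0) = 1.639. Require 1/(1 + K_p·1.639) = 0.05, so 1 + 1.639·K_p = 20.
K_p = (20 − 1)/1.639 = 11.6.

K_p = 11.6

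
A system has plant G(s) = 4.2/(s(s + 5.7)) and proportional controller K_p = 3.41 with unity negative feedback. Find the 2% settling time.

From 1 + K_pG(s) = 0: s² + 5.7s + 14.32 = 0 ⇒ ω_n = 3.784, ζ = 0.7531.
2% settling time T_s ≈ 4/(ζω_n) = 4/2.85 = 1.4 s.

T_s ≈ 1.4 s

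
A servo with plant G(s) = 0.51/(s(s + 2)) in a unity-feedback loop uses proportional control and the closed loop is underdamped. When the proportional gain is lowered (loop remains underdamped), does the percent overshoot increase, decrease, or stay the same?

decrease

ζ = 2/(2√(0.51K_p)) rises as K_p falls; higher damping means less overshoot.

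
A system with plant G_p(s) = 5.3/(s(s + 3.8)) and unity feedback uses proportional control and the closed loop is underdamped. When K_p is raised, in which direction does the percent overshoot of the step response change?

Characteristic equation s² + 3.8s + K_p·5.3 = 0: raising K_p raises ω_n while 2ζω_n = 3.8 is fixed, so ζ falls and overshoot grows.

increase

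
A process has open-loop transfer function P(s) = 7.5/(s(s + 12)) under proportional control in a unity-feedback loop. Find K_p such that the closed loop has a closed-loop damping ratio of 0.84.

K_p = 6.8

Closed-loop characteristic equation: s² + 12s + K_p·7.5 = 0.
So ω_n = √(7.5K_p) and 2ζω_n = 12, giving ζ = 12/(2√(7.5K_p)).
Setting ζ = 0.84: √(7.5K_p) = 12/(2·0.84) = 7.143, so K_p = 51.02/7.5 = 6.8.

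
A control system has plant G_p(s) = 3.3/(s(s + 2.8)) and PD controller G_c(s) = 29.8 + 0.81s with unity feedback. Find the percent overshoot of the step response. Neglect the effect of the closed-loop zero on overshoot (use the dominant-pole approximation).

40.6%

Forward path: (29.8 + 0.81s)·3.3/(s(s+2.8)). The closed-loop characteristic equation is s² + (2.8 + 3.3·0.81)s + 3.3·29.8 = 0.
That is s² + 5.473s + 98.34 = 0, so ω_n = 9.917 rad/s and ζ = 5.473/(2·9.917) = 0.2759.
%OS = 100·exp(−πζ/√(1−ζ²)) = 40.6%.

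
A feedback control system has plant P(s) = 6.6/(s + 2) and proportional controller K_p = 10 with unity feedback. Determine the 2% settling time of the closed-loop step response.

T_s ≈ 0.0588 s

Closed-loop transfer function: T(s) = K_p·P(s)/(1 + K_p·P(s)) = 66/(s + 2 + 66) = 66/(s + 68).
Time constant τ = 1/68 = 0.01471 s, so the 2% settling time is about 4τ = 0.0588 s.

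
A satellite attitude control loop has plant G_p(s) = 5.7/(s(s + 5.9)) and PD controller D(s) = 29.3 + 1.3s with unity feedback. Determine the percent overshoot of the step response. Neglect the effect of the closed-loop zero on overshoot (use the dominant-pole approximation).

15.1%

Forward path: (29.3 + 1.3s)·5.7/(s(s+5.9)). The closed-loop characteristic equation is s² + (5.9 + 5.7·1.3)s + 5.7·29.3 = 0.
That is s² + 13.31s + 167 = 0, so ω_n = 12.92 rad/s and ζ = 13.31/(2·12.92) = 0.515.
%OS = 100·exp(−πζ/√(1−ζ²)) = 15.1%.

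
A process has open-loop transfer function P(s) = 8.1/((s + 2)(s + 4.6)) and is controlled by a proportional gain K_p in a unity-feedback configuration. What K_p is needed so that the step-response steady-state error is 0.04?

K_p = 27.3

The loop is type 0, so e_ss(step) = 1/(1 + K_pos) with K_pos = K_p·P(0).
P(0) = 0.8804. Require 1/(1 + K_p·0.8804) = 0.04, so 1 + 0.8804·K_p = 25.
K_p = (25 − 1)/0.8804 = 27.3.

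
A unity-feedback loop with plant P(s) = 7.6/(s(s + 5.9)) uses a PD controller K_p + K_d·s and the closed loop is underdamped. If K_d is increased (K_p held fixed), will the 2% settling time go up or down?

decrease

Characteristic equation s² + (5.9 + 7.6K_d)s + 7.6K_p = 0: raising K_d increases ζω_n = (5.9+7.6K_d)/2 while the loop stays underdamped, so T_s ≈ 4/(ζω_n) decreases.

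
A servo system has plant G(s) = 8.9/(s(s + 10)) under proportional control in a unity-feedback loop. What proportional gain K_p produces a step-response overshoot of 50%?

K_p = 60.5

From %OS = 100·exp(−πζ/√(1−ζ²)) = 50%, ζ = −ln(0.5)/√(π²+ln²(0.5)) = 0.2155.
Characteristic equation s² + 10s + 8.9K_p = 0 gives ζ = 10/(2√(8.9K_p)).
Setting ζ = 0.2155: √(8.9K_p) = 10/(2·0.2155) = 23.21, so K_p = 538.6/8.9 = 60.5.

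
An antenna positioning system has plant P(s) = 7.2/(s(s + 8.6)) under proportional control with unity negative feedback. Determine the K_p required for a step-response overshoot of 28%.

K_p = 18.2

From %OS = 100·exp(−πζ/√(1−ζ²)) = 28%, ζ = −ln(0.28)/√(π²+ln²(0.28)) = 0.3755.
Characteristic equation s² + 8.6s + 7.2K_p = 0 gives ζ = 8.6/(2√(7.2K_p)).
Setting ζ = 0.3755: √(7.2K_p) = 8.6/(2·0.3755) = 11.45, so K_p = 131.1/7.2 = 18.2.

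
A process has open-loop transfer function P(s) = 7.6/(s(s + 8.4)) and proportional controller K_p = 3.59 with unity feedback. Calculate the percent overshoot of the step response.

1.43%

Closed-loop characteristic equation: s² + 8.4s + 27.28 = 0, so ω_n = 5.223 rad/s and ζ = 8.4/(2·5.223) = 0.8041.
%OS = 100·exp(−πζ/√(1−ζ²)) = 100·exp(−π·0.8041/√0.3535) = 1.43%.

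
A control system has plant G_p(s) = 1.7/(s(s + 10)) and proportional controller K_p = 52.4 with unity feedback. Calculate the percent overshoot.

14.1%

From 1 + K_pG_p(s) = 0: s² + 10s + 89.08 = 0 ⇒ ω_n = 9.438, ζ = 0.5298.
%OS = 100·exp(−πζ/√(1−ζ²)) = 100·exp(−π·0.5298/√0.7194) = 14.1%.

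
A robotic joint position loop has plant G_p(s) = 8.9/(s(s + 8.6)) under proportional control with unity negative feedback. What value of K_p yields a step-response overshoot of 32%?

From %OS = 100·exp(−πζ/√(1−ζ²)) = 32%, ζ = −ln(0.32)/√(π²+ln²(0.32)) = 0.341.
Characteristic equation s² + 8.6s + 8.9K_p = 0 gives ζ = 8.6/(2√(8.9K_p)).
Setting ζ = 0.341: √(8.9K_p) = 8.6/(2·0.341) = 12.61, so K_p = 159/8.9 = 17.9.

K_p = 17.9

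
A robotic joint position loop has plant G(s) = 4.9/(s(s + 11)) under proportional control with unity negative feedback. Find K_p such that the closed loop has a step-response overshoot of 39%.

K_p = 74.9

From %OS = 100·exp(−πζ/√(1−ζ²)) = 39%, ζ = −ln(0.39)/√(π²+ln²(0.39)) = 0.2871.
Characteristic equation s² + 11s + 4.9K_p = 0 gives ζ = 11/(2√(4.9K_p)).
Setting ζ = 0.2871: √(4.9K_p) = 11/(2·0.2871) = 19.16, so K_p = 367/4.9 = 74.9.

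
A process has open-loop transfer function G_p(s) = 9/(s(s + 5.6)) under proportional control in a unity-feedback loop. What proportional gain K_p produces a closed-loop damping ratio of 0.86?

K_p = 1.18

Closed-loop characteristic equation: s² + 5.6s + K_p·9 = 0.
So ω_n = √(9K_p) and 2ζω_n = 5.6, giving ζ = 5.6/(2√(9K_p)).
Setting ζ = 0.86: √(9K_p) = 5.6/(2·0.86) = 3.256, so K_p = 10.6/9 = 1.18.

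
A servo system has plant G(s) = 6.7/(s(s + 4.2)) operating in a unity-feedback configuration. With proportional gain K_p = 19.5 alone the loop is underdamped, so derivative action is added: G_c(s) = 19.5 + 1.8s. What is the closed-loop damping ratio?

Forward path: (19.5 + 1.8s)·6.7/(s(s+4.2)). The closed-loop characteristic equation is s² + (4.2 + 6.7·1.8)s + 6.7·19.5 = 0.
That is s² + 16.26s + 130.7 = 0, so ω_n = 11.43 rad/s and ζ = 16.26/(2·11.43) = 0.7113.

ζ = 0.711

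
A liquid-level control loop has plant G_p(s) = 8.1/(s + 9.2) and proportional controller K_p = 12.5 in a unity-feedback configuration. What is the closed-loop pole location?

s = -110.5

Closed-loop transfer function: T(s) = K_p·G_p(s)/(1 + K_p·G_p(s)) = 101.2/(s + 9.2 + 101.2) = 101.2/(s + 110.5).
The closed-loop pole is at s = −110.5.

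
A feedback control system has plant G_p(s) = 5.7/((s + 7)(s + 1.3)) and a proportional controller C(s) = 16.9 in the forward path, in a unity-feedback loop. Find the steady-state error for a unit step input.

0.0863

The loop is type 0. Static position error constant K_pos = C(0)·G_p(0) = 16.9·0.6264 = 10.59.
Steady-state error to a unit step: e_ss = 1/(1+K_pos) = 1/11.59 = 0.0863.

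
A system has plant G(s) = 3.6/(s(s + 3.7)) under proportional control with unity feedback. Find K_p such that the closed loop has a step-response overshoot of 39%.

K_p = 11.5

From %OS = 100·exp(−πζ/√(1−ζ²)) = 39%, ζ = −ln(0.39)/√(π²+ln²(0.39)) = 0.2871.
Characteristic equation s² + 3.7s + 3.6K_p = 0 gives ζ = 3.7/(2√(3.6K_p)).
Setting ζ = 0.2871: √(3.6K_p) = 3.7/(2·0.2871) = 6.444, so K_p = 41.52/3.6 = 11.5.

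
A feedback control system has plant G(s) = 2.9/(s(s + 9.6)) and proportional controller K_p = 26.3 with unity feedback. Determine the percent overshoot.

From 1 + K_pG(s) = 0: s² + 9.6s + 76.27 = 0 ⇒ ω_n = 8.733, ζ = 0.5496.
%OS = 100·exp(−πζ/√(1−ζ²)) = 100·exp(−π·0.5496/√0.6979) = 12.7%.

12.7%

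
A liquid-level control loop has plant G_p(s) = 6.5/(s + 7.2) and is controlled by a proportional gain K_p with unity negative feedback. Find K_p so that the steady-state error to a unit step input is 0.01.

K_p = 110

For a type-0 loop with proportional control, e_ss = 1/(1 + K_p·G_p(0)).
G_p(0) = 0.9028. Require 1/(1 + K_p·0.9028) = 0.01, so 1 + 0.9028·K_p = 100.
K_p = (100 − 1)/0.9028 = 110.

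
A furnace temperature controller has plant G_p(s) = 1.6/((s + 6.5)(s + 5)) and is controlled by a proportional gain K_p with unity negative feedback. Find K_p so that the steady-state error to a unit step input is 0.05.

K_p = 386

The loop is type 0, so e_ss(step) = 1/(1 + K_pos) with K_pos = K_p·G_p(0).
G_p(0) = 0.04923. Require 1/(1 + K_p·0.04923) = 0.05, so 1 + 0.04923·K_p = 20.
K_p = (20 − 1)/0.04923 = 386.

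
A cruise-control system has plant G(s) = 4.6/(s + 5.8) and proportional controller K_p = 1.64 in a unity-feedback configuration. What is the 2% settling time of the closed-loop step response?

Closed-loop transfer function: T(s) = K_p·G(s)/(1 + K_p·G(s)) = 7.544/(s + 5.8 + 7.544) = 7.544/(s + 13.34).
Time constant τ = 1/13.34 = 0.07494 s, so the 2% settling time is about 4τ = 0.3 s.

T_s ≈ 0.3 s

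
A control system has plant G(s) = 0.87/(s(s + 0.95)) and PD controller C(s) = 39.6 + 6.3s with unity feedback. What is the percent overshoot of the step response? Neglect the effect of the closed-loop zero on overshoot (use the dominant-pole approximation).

12.8%

Forward path: (39.6 + 6.3s)·0.87/(s(s+0.95)). The closed-loop characteristic equation is s² + (0.95 + 0.87·6.3)s + 0.87·39.6 = 0.
That is s² + 6.431s + 34.45 = 0, so ω_n = 5.87 rad/s and ζ = 6.431/(2·5.87) = 0.5478.
%OS = 100·exp(−πζ/√(1−ζ²)) = 12.8%.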